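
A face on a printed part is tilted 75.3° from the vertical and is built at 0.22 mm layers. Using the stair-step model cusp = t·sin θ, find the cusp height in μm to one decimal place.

212.8 μm

Cusp = layer height × sin(75.3°) = 0.22 × 0.9673 = 0.212806 mm = 212.8 μm.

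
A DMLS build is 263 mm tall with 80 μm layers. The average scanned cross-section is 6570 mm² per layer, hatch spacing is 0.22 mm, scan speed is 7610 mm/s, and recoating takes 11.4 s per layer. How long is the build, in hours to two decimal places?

14.00 hours

Number of layers: 263 / 0.08 → 3288 (rounded up).
Scan path per layer = 6570 / 0.22 = 29863.6 mm.
Scan time per layer = 29863.6 / 7610 = 3.9243 s.
Per-layer time: 3.9243 + 11.4 → 15.3243 s.
3288 layers × 15.3243 s/layer = 50386.2984 s, i.e. 14.00 hours.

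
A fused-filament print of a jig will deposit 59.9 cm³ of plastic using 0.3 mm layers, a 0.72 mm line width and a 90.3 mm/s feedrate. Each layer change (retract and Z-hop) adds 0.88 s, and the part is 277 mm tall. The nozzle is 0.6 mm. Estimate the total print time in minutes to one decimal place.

64.7 minutes

Bead cross-section: 0.3 × 0.72 → 0.216 mm².
Total extruded path = 59900/0.216 = 277314.8 mm.
Time extruding: 277314.8 / 90.3 → 3071 s.
Number of layers: 277 / 0.3 → 924 (rounded up).
Layer-change overhead: 924 × 0.88 → 813.12 s.
Altogether 3071 + 813.12 = 3884.12 s, i.e. 64.7 minutes.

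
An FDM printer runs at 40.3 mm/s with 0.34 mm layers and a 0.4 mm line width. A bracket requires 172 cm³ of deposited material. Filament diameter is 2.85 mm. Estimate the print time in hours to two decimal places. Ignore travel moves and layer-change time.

8.72 hours

Line area: 0.34 × 0.4 → 0.136 mm².
Toolpath length = 172 cm³ / 0.136 mm² = 172000 / 0.136 = 1264705.9 mm.
Time extruding = 1264705.9 / 40.3 = 31382.3 s.
Converting: 31382.3 s = 8.72 hours.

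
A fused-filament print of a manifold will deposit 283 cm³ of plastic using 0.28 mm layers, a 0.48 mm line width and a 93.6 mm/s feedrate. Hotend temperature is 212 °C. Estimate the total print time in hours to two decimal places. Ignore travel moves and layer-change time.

6.25 hours

Extrusion cross-section: 0.28 × 0.48 → 0.1344 mm².
Toolpath length = 283 cm³ / 0.1344 mm² = 283000 / 0.1344 = 2105654.8 mm.
Extrusion time = 2105654.8 / 93.6 = 22496.3 s.
22496.3 s = 6.25 hours.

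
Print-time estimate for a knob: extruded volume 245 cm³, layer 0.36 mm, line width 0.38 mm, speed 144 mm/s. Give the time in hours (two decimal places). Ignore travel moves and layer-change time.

Line area: 0.36 × 0.38 → 0.1368 mm².
Total extruded path = 245000/0.1368 = 1790935.7 mm.
Time extruding = 1790935.7 / 144, so 12437.1 s.
In the requested units: 12437.1 s = 3.45 hours.

3.45 hours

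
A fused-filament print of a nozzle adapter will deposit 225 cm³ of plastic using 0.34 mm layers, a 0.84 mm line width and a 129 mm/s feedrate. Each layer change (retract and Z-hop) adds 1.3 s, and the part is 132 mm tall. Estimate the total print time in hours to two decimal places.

Extrusion cross-section: 0.34 × 0.84 → 0.2856 mm².
Path length: 225000 mm³ / 0.2856 mm² → 787815.1 mm.
Extrusion time: 787815.1 / 129 → 6107.1 s.
Number of layers: 132 / 0.34 → 389 (rounded up).
Z-hop total = 389 × 1.3, so 505.7 s.
Total = 6107.1 + 505.7 = 6612.8 s = 1.84 hours.

1.84 hours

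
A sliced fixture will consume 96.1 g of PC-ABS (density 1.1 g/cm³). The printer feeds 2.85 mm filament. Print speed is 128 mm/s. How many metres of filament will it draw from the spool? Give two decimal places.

13.69 m

Extruded volume: 96.1/1.1 = 87.3636 cm³ (87363.6 mm³).
A = π r² = π × 1.425² = 6.3794 mm².
Length = 87363.6 / 6.3794 = 13694.64 mm = 13.69 m.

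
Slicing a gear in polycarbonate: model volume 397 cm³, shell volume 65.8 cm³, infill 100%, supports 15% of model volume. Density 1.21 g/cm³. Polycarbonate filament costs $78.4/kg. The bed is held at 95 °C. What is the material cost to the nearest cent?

$43.31

Volume inside the shell = 397 − 65.8, so 331.2 cm³.
Infill volume = 1.00 × 331.2 = 331.2 cm³.
Support: 0.15 × 397 → 59.55 cm³.
Total extruded = 65.8 + 331.2 + 59.55, so 456.55 cm³.
Mass = 456.55 × 1.21 = 552.4255 g.
At $78.4/kg: 552.4255/1000 × 78.4 = $43.31.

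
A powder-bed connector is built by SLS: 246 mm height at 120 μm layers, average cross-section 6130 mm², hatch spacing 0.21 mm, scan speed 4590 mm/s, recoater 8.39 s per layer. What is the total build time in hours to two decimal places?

Layers = ⌈246/0.12⌉ = 2050.
Per-layer scan distance: 6130 / 0.21 → 29190.5 mm.
Scan time per layer = 29190.5 / 4590 = 6.3596 s.
Per-layer time = 6.3596 + 8.39, so 14.7496 s.
Total: 2050 × 14.7496 s = 30236.68 s → 8.40 hours.

8.40 hours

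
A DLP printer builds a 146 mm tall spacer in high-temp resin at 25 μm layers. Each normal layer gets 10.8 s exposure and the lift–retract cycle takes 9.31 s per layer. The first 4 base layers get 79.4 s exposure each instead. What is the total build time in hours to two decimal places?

32.70 hours

Number of layers: 146 / 0.025 → 5840 (rounded up).
Bottom layers = 4 × (79.4 + 9.31), so 354.84 s.
Normal layers: 5836 × (10.8 + 9.31) → 117361.96 s.
Sum: 354.84 + 117361.96 = 117716.8 s → 32.70 hours.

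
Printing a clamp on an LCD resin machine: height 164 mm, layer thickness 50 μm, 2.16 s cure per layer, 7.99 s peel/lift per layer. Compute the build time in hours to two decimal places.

9.25 hours

Layer count = ceil(164 / 0.05) = 3280.
Per-layer time: 2.16 + 7.99 → 10.15 s.
Build time: 3280 × 10.15 s = 33292 s, i.e. 9.25 hours.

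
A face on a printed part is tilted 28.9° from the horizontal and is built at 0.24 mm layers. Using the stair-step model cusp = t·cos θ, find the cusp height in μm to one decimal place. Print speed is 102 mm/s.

cos(28.9°) = 0.8755, so cusp = 0.24 × 0.8755 = 0.21012 mm → 210.1 μm.

210.1 μm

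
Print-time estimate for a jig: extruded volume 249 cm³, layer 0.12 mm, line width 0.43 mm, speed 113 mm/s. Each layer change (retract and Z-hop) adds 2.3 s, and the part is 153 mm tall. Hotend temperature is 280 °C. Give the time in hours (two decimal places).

Bead cross-section = 0.12 × 0.43, so 0.0516 mm².
Path length: 249000 mm³ / 0.0516 mm² → 4825581.4 mm.
Extrusion time = 4825581.4 / 113, so 42704.3 s.
Number of layers: 153 / 0.12 → 1275 (rounded up).
Z-hop total = 1275 × 2.3 = 2932.5 s.
Altogether 42704.3 + 2932.5 = 45636.8 s, i.e. 12.68 hours.

12.68 hours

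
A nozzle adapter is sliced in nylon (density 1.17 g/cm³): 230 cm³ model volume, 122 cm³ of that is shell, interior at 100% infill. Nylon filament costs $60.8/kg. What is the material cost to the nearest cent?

Volume inside the shell = 230 − 122, so 108 cm³.
Infill deposited: 1.00 × 108 → 108 cm³.
Total extruded = 122 + 108 = 230 cm³.
Mass: 230 × 1.17 → 269.1 g.
Cost = 269.1 g / 1000 × $60.8/kg = $16.36.

$16.36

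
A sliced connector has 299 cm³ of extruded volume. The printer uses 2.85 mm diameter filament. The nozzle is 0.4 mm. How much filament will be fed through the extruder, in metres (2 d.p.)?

Filament cross-section = π × (2.85/2)² = 6.3794 mm².
L = 299000 mm³ / 6.3794 mm² = 46869.61 mm, i.e. 46.87 m.

46.87 m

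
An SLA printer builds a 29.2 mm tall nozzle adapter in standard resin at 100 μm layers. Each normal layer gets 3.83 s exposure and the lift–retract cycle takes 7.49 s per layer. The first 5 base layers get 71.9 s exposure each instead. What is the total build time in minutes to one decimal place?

Layer count = ceil(29.2 / 0.1) = 292.
Base layers: 5 × (71.9 + 7.49) → 396.95 s.
Remaining layers: 287 × (3.83 + 7.49) → 3248.84 s.
Total = 396.95 + 3248.84 = 3645.79 s = 60.8 minutes.

60.8 minutes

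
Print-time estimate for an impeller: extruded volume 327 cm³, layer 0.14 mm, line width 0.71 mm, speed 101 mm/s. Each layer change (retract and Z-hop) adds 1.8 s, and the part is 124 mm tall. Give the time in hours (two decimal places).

9.49 hours

Extrusion cross-section = 0.14 × 0.71, so 0.0994 mm².
Toolpath length = 327 cm³ / 0.0994 mm² = 327000 / 0.0994 = 3289738.4 mm.
Time extruding = 3289738.4 / 101 = 32571.7 s.
Layer count = ceil(124 / 0.14) = 886.
Z-hop total = 886 × 1.8, so 1594.8 s.
Altogether 32571.7 + 1594.8 = 34166.5 s, i.e. 9.49 hours.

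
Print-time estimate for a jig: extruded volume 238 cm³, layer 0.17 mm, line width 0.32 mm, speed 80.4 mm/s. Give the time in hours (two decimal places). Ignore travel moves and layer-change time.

15.12 hours

Bead cross-section = 0.17 × 0.32, so 0.0544 mm².
Total extruded path = 238000/0.0544 = 4375000 mm.
Time extruding = 4375000 / 80.4 = 54415.4 s.
54415.4 s = 15.12 hours.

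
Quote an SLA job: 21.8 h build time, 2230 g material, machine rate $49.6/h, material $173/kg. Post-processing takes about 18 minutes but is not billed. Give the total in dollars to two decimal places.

$1467.07

Machine-time cost: 49.6 × 21.8 → $1081.28.
Feedstock cost = 173 × 2230/1000, so $385.79.
Total = 1081.28 + 385.79 = $1467.07.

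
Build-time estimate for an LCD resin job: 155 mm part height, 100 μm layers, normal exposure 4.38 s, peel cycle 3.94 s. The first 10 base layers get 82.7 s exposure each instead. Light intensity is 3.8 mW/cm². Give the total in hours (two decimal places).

Number of layers: 155 / 0.1 → 1550 (rounded up).
Base layers: 10 × (82.7 + 3.94) → 866.4 s.
Regular layers: 1540 × (4.38 + 3.94) → 12812.8 s.
Total = 866.4 + 12812.8 = 13679.2 s = 3.80 hours.

3.80 hours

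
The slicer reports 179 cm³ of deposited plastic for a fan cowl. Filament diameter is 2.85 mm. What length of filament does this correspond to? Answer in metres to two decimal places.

28.06 m

Filament cross-section = π × (2.85/2)² = 6.3794 mm².
L = 179000 mm³ / 6.3794 mm² = 28059.07 mm, i.e. 28.06 m.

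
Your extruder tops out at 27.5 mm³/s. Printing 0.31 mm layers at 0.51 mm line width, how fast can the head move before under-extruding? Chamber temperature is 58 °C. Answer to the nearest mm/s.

174 mm/s

Extrusion cross-section = 0.31 × 0.51 = 0.1581 mm².
Max speed = 27.5 / 0.1581 = 173.94 ≈ 174 mm/s.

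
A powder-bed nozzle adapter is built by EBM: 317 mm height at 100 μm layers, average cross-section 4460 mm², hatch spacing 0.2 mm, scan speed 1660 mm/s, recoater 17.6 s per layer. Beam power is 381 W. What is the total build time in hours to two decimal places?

Layers = ⌈317/0.1⌉ = 3170.
Hatch length per layer = 4460 / 0.2, so 22300 mm.
Beam time per layer = 22300 / 1660, so 13.4337 s.
Layer cycle: 13.4337 + 17.6 → 31.0337 s.
Build time = 3170 × 31.0337 = 98376.829 s = 27.33 hours.

27.33 hours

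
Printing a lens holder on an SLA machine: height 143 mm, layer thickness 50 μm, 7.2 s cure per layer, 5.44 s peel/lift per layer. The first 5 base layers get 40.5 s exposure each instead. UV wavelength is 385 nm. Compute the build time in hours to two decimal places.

Number of layers: 143 / 0.05 → 2860 (rounded up).
Base layers = 5 × (40.5 + 5.44), so 229.7 s.
Remaining layers: 2855 × (7.2 + 5.44) → 36087.2 s.
Sum: 229.7 + 36087.2 = 36316.9 s → 10.09 hours.

10.09 hours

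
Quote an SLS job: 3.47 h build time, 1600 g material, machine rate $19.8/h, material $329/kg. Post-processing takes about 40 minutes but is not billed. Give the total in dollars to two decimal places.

Machine cost: 19.8 × 3.47 → $68.706.
Feedstock cost: 329 × 1600/1000 → $526.40.
Job cost: 68.706 + 526.40 = 595.106 ≈ $595.11.

$595.11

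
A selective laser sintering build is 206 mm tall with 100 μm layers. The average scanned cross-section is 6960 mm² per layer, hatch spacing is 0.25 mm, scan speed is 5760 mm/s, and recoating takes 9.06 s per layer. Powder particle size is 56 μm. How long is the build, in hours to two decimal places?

7.95 hours

Layers = ⌈206/0.1⌉ = 2060.
Per-layer scan distance = 6960 / 0.25, so 27840 mm.
Per-layer scan time = 27840 / 5760 = 4.8333 s.
Time per layer = 4.8333 + 9.06 = 13.8933 s.
Build time = 2060 × 13.8933 = 28620.198 s = 7.95 hours.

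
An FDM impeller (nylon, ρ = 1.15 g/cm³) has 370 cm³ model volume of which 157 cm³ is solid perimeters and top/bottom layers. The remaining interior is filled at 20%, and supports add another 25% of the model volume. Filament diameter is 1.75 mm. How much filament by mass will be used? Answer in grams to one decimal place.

Interior volume = 370 − 157 = 213 cm³.
Infill volume: 0.20 × 213 → 42.6 cm³.
Support: 0.25 × 370 → 92.5 cm³.
Total extruded = 157 + 42.6 + 92.5, so 292.1 cm³.
Mass = 292.1 × 1.15 = 335.915 g.

335.9 g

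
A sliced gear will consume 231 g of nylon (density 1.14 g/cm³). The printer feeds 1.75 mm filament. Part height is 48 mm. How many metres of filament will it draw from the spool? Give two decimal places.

84.24 m

Extruded volume: 231/1.14 = 202.6316 cm³ (202631.6 mm³).
Filament cross-section = π × (1.75/2)² = 2.4053 mm².
Length = 202631.6 / 2.4053 = 84243.79 mm = 84.24 m.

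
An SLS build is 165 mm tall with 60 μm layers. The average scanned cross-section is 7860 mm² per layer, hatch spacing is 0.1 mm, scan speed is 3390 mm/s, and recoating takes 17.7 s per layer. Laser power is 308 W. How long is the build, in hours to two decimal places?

Number of layers: 165 / 0.06 → 2750 (rounded up).
Per-layer scan distance: 7860 / 0.1 → 78600 mm.
Per-layer scan time: 78600 / 3390 → 23.1858 s.
Per-layer time = 23.1858 + 17.7 = 40.8858 s.
2750 layers × 40.8858 s/layer = 112435.95 s, i.e. 31.23 hours.

31.23 hours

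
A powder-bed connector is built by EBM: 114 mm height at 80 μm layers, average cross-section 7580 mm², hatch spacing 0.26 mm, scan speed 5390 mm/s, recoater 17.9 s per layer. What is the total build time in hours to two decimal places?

Layers = ⌈114/0.08⌉ = 1425.
Hatch length per layer: 7580 / 0.26 → 29153.8 mm.
Scan time per layer = 29153.8 / 5390 = 5.4089 s.
Per-layer time = 5.4089 + 17.9, so 23.3089 s.
Build time = 1425 × 23.3089 = 33215.1825 s = 9.23 hours.

9.23 hours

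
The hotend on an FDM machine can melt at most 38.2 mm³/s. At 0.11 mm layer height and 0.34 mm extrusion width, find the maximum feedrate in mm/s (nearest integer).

Extrusion cross-section = 0.11 × 0.34 = 0.0374 mm².
Max speed = 38.2 / 0.0374 = 1021.39 ≈ 1021 mm/s.

1021 mm/s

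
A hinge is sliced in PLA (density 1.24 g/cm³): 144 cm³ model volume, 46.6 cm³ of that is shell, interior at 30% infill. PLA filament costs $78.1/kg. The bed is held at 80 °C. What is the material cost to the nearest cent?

Infill region: 144 − 46.6 → 97.4 cm³.
Infill deposited = 0.30 × 97.4, so 29.22 cm³.
Total printed volume = 46.6 + 29.22, so 75.82 cm³.
Mass = 75.82 × 1.24, so 94.0168 g.
Cost = 94.0168 g / 1000 × $78.1/kg = $7.34.

$7.34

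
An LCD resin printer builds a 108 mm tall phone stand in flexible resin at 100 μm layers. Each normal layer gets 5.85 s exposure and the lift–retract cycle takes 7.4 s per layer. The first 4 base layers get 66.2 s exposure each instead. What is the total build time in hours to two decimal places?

4.04 hours

Layers = ⌈108/0.1⌉ = 1080.
Burn-in layers = 4 × (66.2 + 7.4), so 294.4 s.
Normal layers = 1076 × (5.85 + 7.4), so 14257 s.
Total = 294.4 + 14257 = 14551.4 s = 4.04 hours.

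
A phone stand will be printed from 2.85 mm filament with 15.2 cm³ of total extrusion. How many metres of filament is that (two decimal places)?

2.38 m

Filament cross-section = π × (2.85/2)² = 6.3794 mm².
Length = 15.2 cm³ / 6.3794 mm² = 15200 / 6.3794 = 2382.67 mm = 2.38 m.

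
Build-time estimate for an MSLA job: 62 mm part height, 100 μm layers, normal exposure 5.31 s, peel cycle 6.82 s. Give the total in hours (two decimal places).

Number of layers: 62 / 0.1 → 620 (rounded up).
Each layer takes = 5.31 + 6.82 = 12.13 s.
Total = 620 × 12.13 = 7520.6 s = 2.09 hours.

2.09 hours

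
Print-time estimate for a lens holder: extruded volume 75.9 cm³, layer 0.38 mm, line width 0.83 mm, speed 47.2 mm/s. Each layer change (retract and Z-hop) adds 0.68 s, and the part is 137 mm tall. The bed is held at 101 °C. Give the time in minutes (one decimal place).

Bead cross-section: 0.38 × 0.83 → 0.3154 mm².
Total extruded path = 75900/0.3154 = 240646.8 mm.
Extrusion time = 240646.8 / 47.2 = 5098.4 s.
Layer count = ceil(137 / 0.38) = 361.
Z-hop total: 361 × 0.68 → 245.48 s.
Altogether 5098.4 + 245.48 = 5343.88 s, i.e. 89.1 minutes.

89.1 minutes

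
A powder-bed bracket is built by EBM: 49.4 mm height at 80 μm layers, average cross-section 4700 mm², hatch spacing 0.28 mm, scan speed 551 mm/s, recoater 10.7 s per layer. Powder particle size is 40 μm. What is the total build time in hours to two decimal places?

7.07 hours

Number of layers: 49.4 / 0.08 → 618 (rounded up).
Per-layer scan distance = 4700 / 0.28, so 16785.7 mm.
Per-layer scan time = 16785.7 / 551 = 30.4641 s.
Per-layer time: 30.4641 + 10.7 → 41.1641 s.
Total: 618 × 41.1641 s = 25439.4138 s → 7.07 hours.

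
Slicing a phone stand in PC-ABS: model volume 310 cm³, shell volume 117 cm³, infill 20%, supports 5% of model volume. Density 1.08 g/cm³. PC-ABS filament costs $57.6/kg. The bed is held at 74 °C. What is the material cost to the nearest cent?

Interior volume: 310 − 117 → 193 cm³.
Deposited infill: 0.20 × 193 → 38.6 cm³.
Support: 0.05 × 310 → 15.5 cm³.
Total printed volume: 117 + 38.6 + 15.5 → 171.1 cm³.
Mass: 171.1 × 1.08 → 184.788 g.
Cost = 184.788 g / 1000 × $57.6/kg = $10.64.

$10.64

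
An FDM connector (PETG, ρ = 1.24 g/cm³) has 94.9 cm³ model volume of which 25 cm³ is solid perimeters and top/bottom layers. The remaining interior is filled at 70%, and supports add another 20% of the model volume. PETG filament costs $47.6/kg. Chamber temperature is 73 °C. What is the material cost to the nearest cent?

Volume inside the shell = 94.9 − 25, so 69.9 cm³.
Deposited infill = 0.70 × 69.9 = 48.93 cm³.
Support: 0.20 × 94.9 → 18.98 cm³.
Total extruded: 25 + 48.93 + 18.98 → 92.91 cm³.
Mass = 92.91 × 1.24, so 115.2084 g.
Cost = 115.2084 g / 1000 × $47.6/kg = $5.48.

$5.48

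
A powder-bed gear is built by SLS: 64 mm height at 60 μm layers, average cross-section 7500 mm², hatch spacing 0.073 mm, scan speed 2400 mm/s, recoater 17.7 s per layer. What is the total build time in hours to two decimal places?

17.93 hours

Layer count = ceil(64 / 0.06) = 1067.
Per-layer scan distance = 7500 / 0.073 = 102739.7 mm.
Per-layer scan time: 102739.7 / 2400 → 42.8082 s.
Time per layer = 42.8082 + 17.7, so 60.5082 s.
Build time = 1067 × 60.5082 = 64562.2494 s = 17.93 hours.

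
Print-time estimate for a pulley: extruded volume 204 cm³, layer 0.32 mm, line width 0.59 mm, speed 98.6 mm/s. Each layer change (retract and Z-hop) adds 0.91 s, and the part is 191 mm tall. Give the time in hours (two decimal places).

3.19 hours

Line area: 0.32 × 0.59 → 0.1888 mm².
Total extruded path = 204000/0.1888 = 1080508.5 mm.
Time extruding = 1080508.5 / 98.6, so 10958.5 s.
Layers = ⌈191/0.32⌉ = 597.
Z-hop total: 597 × 0.91 → 543.27 s.
Altogether 10958.5 + 543.27 = 11501.77 s, i.e. 3.19 hours.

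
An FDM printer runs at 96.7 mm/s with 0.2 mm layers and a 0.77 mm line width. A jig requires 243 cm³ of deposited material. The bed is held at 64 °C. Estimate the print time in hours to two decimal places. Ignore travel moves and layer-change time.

Line area: 0.2 × 0.77 → 0.154 mm².
Toolpath length = 243 cm³ / 0.154 mm² = 243000 / 0.154 = 1577922.1 mm.
Time extruding = 1577922.1 / 96.7, so 16317.7 s.
That's 16317.7 s → 4.53 hours.

4.53 hours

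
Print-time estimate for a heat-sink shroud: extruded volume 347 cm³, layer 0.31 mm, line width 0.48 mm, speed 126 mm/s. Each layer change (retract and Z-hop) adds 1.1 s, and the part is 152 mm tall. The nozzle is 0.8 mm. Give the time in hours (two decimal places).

5.29 hours

Line area = 0.31 × 0.48, so 0.1488 mm².
Path length: 347000 mm³ / 0.1488 mm² → 2331989.2 mm.
Time extruding: 2331989.2 / 126 → 18507.9 s.
Number of layers: 152 / 0.31 → 491 (rounded up).
Z-hop total = 491 × 1.1, so 540.1 s.
Altogether 18507.9 + 540.1 = 19048 s, i.e. 5.29 hours.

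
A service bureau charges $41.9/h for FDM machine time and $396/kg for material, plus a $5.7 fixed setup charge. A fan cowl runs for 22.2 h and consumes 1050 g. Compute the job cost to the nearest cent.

Machine cost: 41.9 × 22.2 → $930.18.
Feedstock cost = 396 × 1050/1000 = $415.80.
Adding setup: 930.18 + 415.80 + 5.7 → $1351.68.

$1351.68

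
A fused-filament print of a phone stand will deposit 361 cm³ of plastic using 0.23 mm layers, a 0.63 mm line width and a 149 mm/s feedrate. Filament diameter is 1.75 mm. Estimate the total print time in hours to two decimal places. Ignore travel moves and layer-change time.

4.64 hours

Extrusion cross-section = 0.23 × 0.63 = 0.1449 mm².
Total extruded path = 361000/0.1449 = 2491373.4 mm.
Print-move time = 2491373.4 / 149 = 16720.6 s.
Converting: 16720.6 s = 4.64 hours.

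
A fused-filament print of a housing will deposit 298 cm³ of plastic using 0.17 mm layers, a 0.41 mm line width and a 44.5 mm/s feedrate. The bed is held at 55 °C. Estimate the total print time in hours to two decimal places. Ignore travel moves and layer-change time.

Bead cross-section = 0.17 × 0.41, so 0.0697 mm².
Path length: 298000 mm³ / 0.0697 mm² → 4275466.3 mm.
Time extruding = 4275466.3 / 44.5 = 96077.9 s.
In the requested units: 96077.9 s = 26.69 hours.

26.69 hours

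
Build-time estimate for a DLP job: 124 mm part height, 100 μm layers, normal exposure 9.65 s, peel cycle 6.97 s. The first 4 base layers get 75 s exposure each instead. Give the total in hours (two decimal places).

5.80 hours

Number of layers: 124 / 0.1 → 1240 (rounded up).
Bottom layers = 4 × (75 + 6.97) = 327.88 s.
Remaining layers = 1236 × (9.65 + 6.97) = 20542.32 s.
Total = 327.88 + 20542.32 = 20870.2 s = 5.80 hours.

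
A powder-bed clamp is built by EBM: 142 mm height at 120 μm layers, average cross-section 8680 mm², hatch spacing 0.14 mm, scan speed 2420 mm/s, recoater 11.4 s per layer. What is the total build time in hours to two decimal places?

12.18 hours

Number of layers: 142 / 0.12 → 1184 (rounded up).
Hatch length per layer: 8680 / 0.14 → 62000 mm.
Per-layer scan time: 62000 / 2420 → 25.6198 s.
Per-layer time = 25.6198 + 11.4 = 37.0198 s.
Total: 1184 × 37.0198 s = 43831.4432 s → 12.18 hours.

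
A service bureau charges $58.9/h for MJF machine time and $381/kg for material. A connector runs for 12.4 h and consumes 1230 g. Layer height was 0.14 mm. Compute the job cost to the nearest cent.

Machine-time cost = 58.9 × 12.4, so $730.36.
Material cost: 381 × 1230/1000 → $468.63.
Total = 730.36 + 468.63 = $1198.99.

$1198.99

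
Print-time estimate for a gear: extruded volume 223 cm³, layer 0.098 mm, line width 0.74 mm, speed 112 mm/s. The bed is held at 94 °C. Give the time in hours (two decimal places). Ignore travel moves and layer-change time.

7.63 hours

Line area = 0.098 × 0.74, so 0.07252 mm².
Toolpath length = 223 cm³ / 0.07252 mm² = 223000 / 0.07252 = 3075013.8 mm.
Time extruding = 3075013.8 / 112, so 27455.5 s.
That's 27455.5 s → 7.63 hours.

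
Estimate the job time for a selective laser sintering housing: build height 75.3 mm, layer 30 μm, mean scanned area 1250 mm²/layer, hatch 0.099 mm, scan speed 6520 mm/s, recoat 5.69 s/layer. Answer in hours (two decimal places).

5.32 hours

Layers = ⌈75.3/0.03⌉ = 2510.
Scan path per layer: 1250 / 0.099 → 12626.3 mm.
Laser time per layer: 12626.3 / 6520 → 1.9365 s.
Layer cycle = 1.9365 + 5.69 = 7.6265 s.
Build time = 2510 × 7.6265 = 19142.515 s = 5.32 hours.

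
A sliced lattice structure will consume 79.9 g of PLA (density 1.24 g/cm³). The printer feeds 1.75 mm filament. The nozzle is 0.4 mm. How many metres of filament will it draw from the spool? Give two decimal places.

26.79 m

Volume = 79.9 g / 1.24 g·cm⁻³ = 64.4355 cm³ = 64435.5 mm³.
A = π r² = π × 0.875² = 2.4053 mm².
Length = 64435.5 / 2.4053 = 26788.97 mm = 26.79 m.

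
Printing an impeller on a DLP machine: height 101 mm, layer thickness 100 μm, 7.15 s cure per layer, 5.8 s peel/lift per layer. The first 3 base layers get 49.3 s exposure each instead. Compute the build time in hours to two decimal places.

3.67 hours

Layer count = ceil(101 / 0.1) = 1010.
Base layers = 3 × (49.3 + 5.8), so 165.3 s.
Normal layers: 1007 × (7.15 + 5.8) → 13040.65 s.
Total = 165.3 + 13040.65 = 13205.95 s = 3.67 hours.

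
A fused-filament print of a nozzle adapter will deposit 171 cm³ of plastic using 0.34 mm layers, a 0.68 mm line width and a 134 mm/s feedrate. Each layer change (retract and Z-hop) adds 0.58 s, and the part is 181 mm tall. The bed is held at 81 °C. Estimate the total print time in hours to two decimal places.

Bead cross-section = 0.34 × 0.68 = 0.2312 mm².
Toolpath length = 171 cm³ / 0.2312 mm² = 171000 / 0.2312 = 739619.4 mm.
Print-move time = 739619.4 / 134 = 5519.5 s.
Layers = ⌈181/0.34⌉ = 533.
Layer-change overhead = 533 × 0.58, so 309.14 s.
Total = 5519.5 + 309.14 = 5828.64 s = 1.62 hours.

1.62 hours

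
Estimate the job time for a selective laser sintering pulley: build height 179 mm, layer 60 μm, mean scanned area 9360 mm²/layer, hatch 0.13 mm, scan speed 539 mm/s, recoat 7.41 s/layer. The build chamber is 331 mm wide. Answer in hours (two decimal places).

Layer count = ceil(179 / 0.06) = 2984.
Hatch length per layer: 9360 / 0.13 → 72000 mm.
Scan time per layer = 72000 / 539 = 133.5807 s.
Layer cycle = 133.5807 + 7.41 = 140.9907 s.
Total: 2984 × 140.9907 s = 420716.2488 s → 116.87 hours.

116.87 hours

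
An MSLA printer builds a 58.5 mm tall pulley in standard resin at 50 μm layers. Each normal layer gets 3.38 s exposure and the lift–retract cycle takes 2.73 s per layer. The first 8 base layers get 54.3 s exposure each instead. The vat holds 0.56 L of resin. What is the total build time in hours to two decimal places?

Number of layers: 58.5 / 0.05 → 1170 (rounded up).
Burn-in layers = 8 × (54.3 + 2.73) = 456.24 s.
Normal layers = 1162 × (3.38 + 2.73), so 7099.82 s.
Sum: 456.24 + 7099.82 = 7556.06 s → 2.10 hours.

2.10 hours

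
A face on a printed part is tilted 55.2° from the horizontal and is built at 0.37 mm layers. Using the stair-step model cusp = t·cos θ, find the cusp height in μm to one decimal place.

Cusp = layer height × cos(55.2°) = 0.37 × 0.5707 = 0.211159 mm = 211.2 μm.

211.2 μm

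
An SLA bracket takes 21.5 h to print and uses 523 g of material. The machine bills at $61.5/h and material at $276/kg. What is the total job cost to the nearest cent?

$1466.60

Machine cost = 61.5 × 21.5, so $1322.25.
Material charge = 276 × 523/1000 = $144.348.
Total = 1322.25 + 144.348 = 1466.598 ≈ $1466.60.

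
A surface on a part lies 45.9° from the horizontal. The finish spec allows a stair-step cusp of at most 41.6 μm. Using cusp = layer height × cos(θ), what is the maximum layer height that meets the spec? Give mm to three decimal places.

0.060 mm

Layer height = cusp / cos(45.9°) = 0.0416 / 0.6959 = 0.060 mm.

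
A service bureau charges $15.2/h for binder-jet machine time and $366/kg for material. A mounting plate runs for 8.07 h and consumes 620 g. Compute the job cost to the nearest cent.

Machine cost = 15.2 × 8.07 = $122.664.
Material charge: 366 × 620/1000 → $226.92.
Total = 122.664 + 226.92 = 349.584 ≈ $349.58.

$349.58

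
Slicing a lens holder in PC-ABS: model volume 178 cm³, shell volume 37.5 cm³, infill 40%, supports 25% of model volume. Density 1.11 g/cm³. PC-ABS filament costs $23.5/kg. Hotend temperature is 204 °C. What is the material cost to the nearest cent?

Interior volume: 178 − 37.5 → 140.5 cm³.
Deposited infill = 0.40 × 140.5, so 56.2 cm³.
Support = 0.25 × 178, so 44.5 cm³.
Total printed volume = 37.5 + 56.2 + 44.5 = 138.2 cm³.
Mass = 138.2 × 1.11, so 153.402 g.
Cost = 153.402 g / 1000 × $23.5/kg = $3.60.

$3.60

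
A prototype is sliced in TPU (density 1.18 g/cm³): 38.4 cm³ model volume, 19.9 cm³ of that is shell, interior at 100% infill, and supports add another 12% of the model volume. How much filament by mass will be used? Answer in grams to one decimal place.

50.7 g

Infill region: 38.4 − 19.9 → 18.5 cm³.
Infill deposited = 1.00 × 18.5, so 18.5 cm³.
Support = 0.12 × 38.4, so 4.608 cm³.
Deposited volume: 19.9 + 18.5 + 4.608 → 43.008 cm³.
Mass = 43.008 × 1.18 = 50.74944 g.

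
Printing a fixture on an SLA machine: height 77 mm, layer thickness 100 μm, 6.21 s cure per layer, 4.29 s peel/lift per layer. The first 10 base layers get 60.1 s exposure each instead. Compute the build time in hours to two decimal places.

Number of layers: 77 / 0.1 → 770 (rounded up).
Base layers: 10 × (60.1 + 4.29) → 643.9 s.
Regular layers = 760 × (6.21 + 4.29), so 7980 s.
Sum: 643.9 + 7980 = 8623.9 s → 2.40 hours.

2.40 hours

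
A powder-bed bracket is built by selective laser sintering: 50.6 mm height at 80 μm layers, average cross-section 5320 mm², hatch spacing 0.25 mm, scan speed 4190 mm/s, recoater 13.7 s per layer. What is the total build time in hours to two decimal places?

3.30 hours

Number of layers: 50.6 / 0.08 → 633 (rounded up).
Hatch length per layer = 5320 / 0.25 = 21280 mm.
Per-layer scan time: 21280 / 4190 → 5.0788 s.
Time per layer = 5.0788 + 13.7 = 18.7788 s.
633 layers × 18.7788 s/layer = 11886.9804 s, i.e. 3.30 hours.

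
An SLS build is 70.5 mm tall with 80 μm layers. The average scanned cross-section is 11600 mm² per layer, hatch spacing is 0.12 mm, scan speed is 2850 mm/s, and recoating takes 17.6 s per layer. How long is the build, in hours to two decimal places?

Number of layers: 70.5 / 0.08 → 882 (rounded up).
Scan path per layer: 11600 / 0.12 → 96666.7 mm.
Scan time per layer: 96666.7 / 2850 → 33.9181 s.
Layer cycle = 33.9181 + 17.6, so 51.5181 s.
Total: 882 × 51.5181 s = 45438.9642 s → 12.62 hours.

12.62 hours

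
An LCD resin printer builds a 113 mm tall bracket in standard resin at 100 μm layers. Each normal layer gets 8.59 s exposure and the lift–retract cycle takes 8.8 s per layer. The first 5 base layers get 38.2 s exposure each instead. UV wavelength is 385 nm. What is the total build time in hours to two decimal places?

Layer count = ceil(113 / 0.1) = 1130.
Base layers = 5 × (38.2 + 8.8) = 235 s.
Normal layers: 1125 × (8.59 + 8.8) → 19563.75 s.
Total = 235 + 19563.75 = 19798.75 s = 5.50 hours.

5.50 hours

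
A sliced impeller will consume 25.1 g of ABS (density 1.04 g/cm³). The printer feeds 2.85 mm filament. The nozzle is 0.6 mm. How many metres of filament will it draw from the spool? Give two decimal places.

3.78 m

Extruded volume: 25.1/1.04 = 24.1346 cm³ (24134.6 mm³).
Filament cross-section = π × (2.85/2)² = 6.3794 mm².
L = V/A = 24134.6/6.3794 = 3783.21 mm → 3.78 m.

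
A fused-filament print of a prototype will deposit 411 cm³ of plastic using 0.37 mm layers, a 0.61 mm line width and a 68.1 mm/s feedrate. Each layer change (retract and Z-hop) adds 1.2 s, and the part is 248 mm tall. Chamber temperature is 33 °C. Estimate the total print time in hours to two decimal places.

7.65 hours

Bead cross-section = 0.37 × 0.61 = 0.2257 mm².
Toolpath length = 411 cm³ / 0.2257 mm² = 411000 / 0.2257 = 1821001.3 mm.
Time extruding = 1821001.3 / 68.1, so 26740.1 s.
Number of layers: 248 / 0.37 → 671 (rounded up).
Z-hop total = 671 × 1.2 = 805.2 s.
Altogether 26740.1 + 805.2 = 27545.3 s, i.e. 7.65 hours.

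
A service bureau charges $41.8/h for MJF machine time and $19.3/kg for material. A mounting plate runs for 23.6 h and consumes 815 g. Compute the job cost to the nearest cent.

Time charge = 41.8 × 23.6 = $986.48.
Material cost = 19.3 × 815/1000, so $15.7295.
Job cost: 986.48 + 15.7295 = 1002.2095 ≈ $1002.21.

$1002.21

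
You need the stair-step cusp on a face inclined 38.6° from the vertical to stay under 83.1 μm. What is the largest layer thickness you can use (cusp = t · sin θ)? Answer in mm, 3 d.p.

0.133 mm

Layer height = cusp / sin(38.6°) = 0.0831 / 0.6239 = 0.133 mm.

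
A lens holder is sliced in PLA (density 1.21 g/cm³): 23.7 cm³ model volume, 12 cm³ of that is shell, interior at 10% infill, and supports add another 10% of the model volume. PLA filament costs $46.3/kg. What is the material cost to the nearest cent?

Volume inside the shell: 23.7 − 12 → 11.7 cm³.
Infill volume: 0.10 × 11.7 → 1.17 cm³.
Support = 0.10 × 23.7, so 2.37 cm³.
Total extruded = 12 + 1.17 + 2.37, so 15.54 cm³.
Mass = 15.54 × 1.21, so 18.8034 g.
At $46.3/kg: 18.8034/1000 × 46.3 = $0.87.

$0.87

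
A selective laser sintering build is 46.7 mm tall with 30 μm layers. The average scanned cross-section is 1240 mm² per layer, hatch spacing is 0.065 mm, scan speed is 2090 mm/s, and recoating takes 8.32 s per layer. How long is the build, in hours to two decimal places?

Layers = ⌈46.7/0.03⌉ = 1557.
Per-layer scan distance = 1240 / 0.065 = 19076.9 mm.
Laser time per layer = 19076.9 / 2090, so 9.1277 s.
Per-layer time: 9.1277 + 8.32 → 17.4477 s.
1557 layers × 17.4477 s/layer = 27166.0689 s, i.e. 7.55 hours.

7.55 hours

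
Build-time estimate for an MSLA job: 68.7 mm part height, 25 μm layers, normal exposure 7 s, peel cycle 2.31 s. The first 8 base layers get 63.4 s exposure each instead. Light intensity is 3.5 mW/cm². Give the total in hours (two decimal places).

7.23 hours

Layers = ⌈68.7/0.025⌉ = 2748.
Burn-in layers: 8 × (63.4 + 2.31) → 525.68 s.
Regular layers = 2740 × (7 + 2.31) = 25509.4 s.
Total = 525.68 + 25509.4 = 26035.08 s = 7.23 hours.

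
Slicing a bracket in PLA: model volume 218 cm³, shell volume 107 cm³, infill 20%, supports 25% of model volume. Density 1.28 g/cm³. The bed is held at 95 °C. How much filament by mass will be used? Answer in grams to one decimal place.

235.1 g

Volume inside the shell = 218 − 107 = 111 cm³.
Infill volume: 0.20 × 111 → 22.2 cm³.
Support = 0.25 × 218, so 54.5 cm³.
Deposited volume: 107 + 22.2 + 54.5 → 183.7 cm³.
Mass = 183.7 × 1.28, so 235.136 g.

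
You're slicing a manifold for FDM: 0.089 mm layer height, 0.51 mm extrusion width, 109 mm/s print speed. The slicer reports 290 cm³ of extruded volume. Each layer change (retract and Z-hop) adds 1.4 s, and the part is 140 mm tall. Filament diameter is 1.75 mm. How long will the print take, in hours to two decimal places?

Bead cross-section: 0.089 × 0.51 → 0.04539 mm².
Total extruded path = 290000/0.04539 = 6389072.5 mm.
Time extruding = 6389072.5 / 109, so 58615.3 s.
Number of layers: 140 / 0.089 → 1574 (rounded up).
Z-hop total: 1574 × 1.4 → 2203.6 s.
Total = 58615.3 + 2203.6 = 60818.9 s = 16.89 hours.

16.89 hours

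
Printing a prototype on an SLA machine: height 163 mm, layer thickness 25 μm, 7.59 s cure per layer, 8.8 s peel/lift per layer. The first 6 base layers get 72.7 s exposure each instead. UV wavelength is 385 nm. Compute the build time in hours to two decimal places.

29.79 hours

Layers = ⌈163/0.025⌉ = 6520.
Bottom layers = 6 × (72.7 + 8.8), so 489 s.
Normal layers = 6514 × (7.59 + 8.8) = 106764.46 s.
Sum: 489 + 106764.46 = 107253.46 s → 29.79 hours.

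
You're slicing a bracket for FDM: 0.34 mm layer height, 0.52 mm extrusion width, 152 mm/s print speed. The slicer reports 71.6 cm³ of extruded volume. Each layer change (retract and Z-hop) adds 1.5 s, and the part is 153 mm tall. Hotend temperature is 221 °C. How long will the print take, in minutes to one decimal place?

55.7 minutes

Line area = 0.34 × 0.52, so 0.1768 mm².
Total extruded path = 71600/0.1768 = 404977.4 mm.
Print-move time = 404977.4 / 152 = 2664.3 s.
Layers = ⌈153/0.34⌉ = 450.
Z-hop total: 450 × 1.5 → 675 s.
Altogether 2664.3 + 675 = 3339.3 s, i.e. 55.7 minutes.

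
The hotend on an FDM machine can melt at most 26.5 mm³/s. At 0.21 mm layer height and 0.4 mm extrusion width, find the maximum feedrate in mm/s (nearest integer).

Extrusion cross-section: 0.21 × 0.4 → 0.084 mm².
Max speed = 26.5 / 0.084 = 315.48 ≈ 315 mm/s.

315 mm/s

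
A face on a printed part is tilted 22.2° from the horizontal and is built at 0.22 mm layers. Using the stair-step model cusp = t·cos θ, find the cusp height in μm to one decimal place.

cos(22.2°) = 0.9259, so cusp = 0.22 × 0.9259 = 0.203698 mm → 203.7 μm.

203.7 μm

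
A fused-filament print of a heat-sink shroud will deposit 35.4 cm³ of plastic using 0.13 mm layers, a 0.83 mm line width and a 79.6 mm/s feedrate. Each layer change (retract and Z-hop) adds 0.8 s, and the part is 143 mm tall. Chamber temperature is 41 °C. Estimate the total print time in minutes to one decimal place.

Extrusion cross-section = 0.13 × 0.83, so 0.1079 mm².
Toolpath length = 35.4 cm³ / 0.1079 mm² = 35400 / 0.1079 = 328081.6 mm.
Extrusion time = 328081.6 / 79.6 = 4121.6 s.
Layers = ⌈143/0.13⌉ = 1100.
Non-print overhead = 1100 × 0.8, so 880 s.
Total = 4121.6 + 880 = 5001.6 s = 83.4 minutes.

83.4 minutes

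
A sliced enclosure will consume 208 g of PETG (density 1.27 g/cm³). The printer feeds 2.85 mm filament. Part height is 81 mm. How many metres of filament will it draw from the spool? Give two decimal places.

Extruded volume: 208/1.27 = 163.7795 cm³ (163779.5 mm³).
Filament cross-section = π × (2.85/2)² = 6.3794 mm².
Length = 163779.5 / 6.3794 = 25673.18 mm = 25.67 m.

25.67 m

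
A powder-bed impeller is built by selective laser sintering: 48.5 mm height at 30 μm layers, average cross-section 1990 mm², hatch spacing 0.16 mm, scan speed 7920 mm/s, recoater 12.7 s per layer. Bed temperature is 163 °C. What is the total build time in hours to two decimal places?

6.41 hours

Number of layers: 48.5 / 0.03 → 1617 (rounded up).
Hatch length per layer = 1990 / 0.16, so 12437.5 mm.
Per-layer scan time = 12437.5 / 7920 = 1.5704 s.
Layer cycle = 1.5704 + 12.7, so 14.2704 s.
1617 layers × 14.2704 s/layer = 23075.2368 s, i.e. 6.41 hours.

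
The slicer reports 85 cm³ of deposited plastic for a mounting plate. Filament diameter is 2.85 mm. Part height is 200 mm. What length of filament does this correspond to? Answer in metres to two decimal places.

13.32 m

Filament cross-section = π × (2.85/2)² = 6.3794 mm².
Length = 85 cm³ / 6.3794 mm² = 85000 / 6.3794 = 13324.14 mm = 13.32 m.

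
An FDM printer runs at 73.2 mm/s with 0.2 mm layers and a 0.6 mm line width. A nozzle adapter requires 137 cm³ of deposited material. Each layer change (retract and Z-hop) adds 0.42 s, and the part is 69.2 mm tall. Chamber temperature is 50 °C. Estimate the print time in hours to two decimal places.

Bead cross-section = 0.2 × 0.6, so 0.12 mm².
Toolpath length = 137 cm³ / 0.12 mm² = 137000 / 0.12 = 1141666.7 mm.
Print-move time = 1141666.7 / 73.2 = 15596.5 s.
Layer count = ceil(69.2 / 0.2) = 346.
Non-print overhead = 346 × 0.42, so 145.32 s.
Altogether 15596.5 + 145.32 = 15741.82 s, i.e. 4.37 hours.

4.37 hours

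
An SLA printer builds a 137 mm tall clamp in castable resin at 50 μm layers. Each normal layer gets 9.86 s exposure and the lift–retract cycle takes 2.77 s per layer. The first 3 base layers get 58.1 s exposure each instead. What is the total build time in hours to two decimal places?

9.65 hours

Layer count = ceil(137 / 0.05) = 2740.
Base layers = 3 × (58.1 + 2.77) = 182.61 s.
Remaining layers = 2737 × (9.86 + 2.77) = 34568.31 s.
Sum: 182.61 + 34568.31 = 34750.92 s → 9.65 hours.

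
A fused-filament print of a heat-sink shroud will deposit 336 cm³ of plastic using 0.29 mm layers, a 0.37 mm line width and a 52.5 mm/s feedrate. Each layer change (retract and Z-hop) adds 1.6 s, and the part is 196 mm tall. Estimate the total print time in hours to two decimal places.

16.87 hours

Bead cross-section = 0.29 × 0.37 = 0.1073 mm².
Toolpath length = 336 cm³ / 0.1073 mm² = 336000 / 0.1073 = 3131407.3 mm.
Time extruding: 3131407.3 / 52.5 → 59645.9 s.
Number of layers: 196 / 0.29 → 676 (rounded up).
Layer-change overhead = 676 × 1.6, so 1081.6 s.
Altogether 59645.9 + 1081.6 = 60727.5 s, i.e. 16.87 hours.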